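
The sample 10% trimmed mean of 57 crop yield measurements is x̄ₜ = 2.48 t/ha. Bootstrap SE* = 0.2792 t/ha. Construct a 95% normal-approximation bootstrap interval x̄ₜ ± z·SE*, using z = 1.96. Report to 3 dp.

Margin = 1.96 × 0.2792 = 0.5472
Interval: 2.48 ± 0.5472

(1.933, 3.027)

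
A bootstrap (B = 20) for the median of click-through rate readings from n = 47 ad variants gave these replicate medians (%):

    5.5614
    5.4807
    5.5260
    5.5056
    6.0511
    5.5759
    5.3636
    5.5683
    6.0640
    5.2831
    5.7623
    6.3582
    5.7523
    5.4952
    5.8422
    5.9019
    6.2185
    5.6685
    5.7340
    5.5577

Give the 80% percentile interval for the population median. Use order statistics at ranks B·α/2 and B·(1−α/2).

Sorted replicates: 5.2831, 5.3636, 5.4807, 5.4952, 5.5056, 5.5260, 5.5577, 5.5614, 5.5683, 5.5759, 5.6685, 5.7340, 5.7523, 5.7623, 5.8422, 5.9019, 6.0511, 6.0640, 6.2185, 6.3582
α = 0.20; lower rank = 20 × 0.100 = 2; upper rank = 20 × 0.900 = 18.
The 2nd smallest replicate is 5.3636; the 18th is 6.0640.

(5.3636, 6.0640)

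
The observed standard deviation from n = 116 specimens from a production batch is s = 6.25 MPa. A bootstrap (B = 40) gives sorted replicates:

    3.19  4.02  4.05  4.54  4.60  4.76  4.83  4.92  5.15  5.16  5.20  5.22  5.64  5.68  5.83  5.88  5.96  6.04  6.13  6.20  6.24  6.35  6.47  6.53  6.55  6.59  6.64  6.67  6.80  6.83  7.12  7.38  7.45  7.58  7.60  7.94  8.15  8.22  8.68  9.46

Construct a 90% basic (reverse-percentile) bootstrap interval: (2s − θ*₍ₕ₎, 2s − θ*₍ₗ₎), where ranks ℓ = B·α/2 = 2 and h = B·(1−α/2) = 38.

Percentile endpoints at ranks 2 and 38: θ*₍2₎ = 4.02, θ*₍38₎ = 8.22.
Basic interval reflects these around s:
  lower = 2 × 6.25 − 8.22 = 4.28
  upper = 2 × 6.25 − 4.02 = 8.48

(4.28, 8.48)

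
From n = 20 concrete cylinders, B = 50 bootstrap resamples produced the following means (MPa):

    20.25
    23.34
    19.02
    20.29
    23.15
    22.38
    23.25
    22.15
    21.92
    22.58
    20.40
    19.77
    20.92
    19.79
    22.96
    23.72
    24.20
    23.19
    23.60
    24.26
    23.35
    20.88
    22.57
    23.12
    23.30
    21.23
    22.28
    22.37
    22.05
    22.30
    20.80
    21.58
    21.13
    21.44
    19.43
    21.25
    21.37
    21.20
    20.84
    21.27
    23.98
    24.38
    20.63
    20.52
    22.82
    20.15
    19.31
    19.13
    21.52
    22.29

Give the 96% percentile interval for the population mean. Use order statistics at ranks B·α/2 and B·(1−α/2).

(19.02, 24.26)

Sorted replicates: 19.02, 19.13, 19.31, 19.43, 19.77, 19.79, 20.15, 20.25, 20.29, 20.40, 20.52, 20.63, 20.80, 20.84, 20.88, 20.92, 21.13, 21.20, 21.23, 21.25, 21.27, 21.37, 21.44, 21.52, 21.58, 21.92, 22.05, 22.15, 22.28, 22.29, 22.30, 22.37, 22.38, 22.57, 22.58, 22.82, 22.96, 23.12, 23.15, 23.19, 23.25, 23.30, 23.34, 23.35, 23.60, 23.72, 23.98, 24.20, 24.26, 24.38
α = 0.04; lower rank = 50 × 0.020 = 1; upper rank = 50 × 0.980 = 49.
The 1st smallest replicate is 19.02; the 49th is 24.26.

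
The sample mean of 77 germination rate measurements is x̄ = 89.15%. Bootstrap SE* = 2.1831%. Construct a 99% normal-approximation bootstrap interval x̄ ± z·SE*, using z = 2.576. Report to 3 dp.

(83.526, 94.774)

Margin = 2.576 × 2.1831 = 5.6237
Interval: 89.15 ± 5.6237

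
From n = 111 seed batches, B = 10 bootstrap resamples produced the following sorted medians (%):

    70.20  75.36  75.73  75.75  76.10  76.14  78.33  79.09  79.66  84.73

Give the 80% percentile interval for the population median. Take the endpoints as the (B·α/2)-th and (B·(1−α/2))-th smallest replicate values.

(70.20, 79.66)

α = 0.20; lower rank = 10 × 0.100 = 1; upper rank = 10 × 0.900 = 9.
The 1st smallest replicate is 70.20; the 9th is 79.66.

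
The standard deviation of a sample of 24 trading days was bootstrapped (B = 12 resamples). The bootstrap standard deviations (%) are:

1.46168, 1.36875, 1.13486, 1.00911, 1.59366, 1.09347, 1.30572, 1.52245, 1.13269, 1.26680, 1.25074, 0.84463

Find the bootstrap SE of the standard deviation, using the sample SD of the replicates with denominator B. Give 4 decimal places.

SE* = 0.2099

Bootstrap SE is the standard deviation of the 12 replicate standard deviations.
Mean of replicates: (1.46168 + 1.36875 + 1.13486 + 1.00911 + 1.59366 + 1.09347 + 1.30572 + 1.52245 + 1.13269 + 1.26680 + 1.25074 + 0.84463) / 12 = 14.984560 / 12 = 1.248713
Sum of squared deviations: (+0.212967)² + (+0.120037)² + (−0.113853)² + (−0.239603)² + (+0.344947)² + (−0.155243)² + (+0.057007)² + (+0.273737)² + (−0.116023)² + (+0.018087)² + (+0.002027)² + (−0.404083)² = 0.528482
Variance = 0.528482 / 12 = 0.044040
SE* = √0.044040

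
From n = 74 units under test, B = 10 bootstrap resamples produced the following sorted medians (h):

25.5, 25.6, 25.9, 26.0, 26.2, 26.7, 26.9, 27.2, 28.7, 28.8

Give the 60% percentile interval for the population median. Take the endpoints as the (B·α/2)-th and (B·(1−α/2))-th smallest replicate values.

(25.6, 27.2)

α = 0.40; lower rank = 10 × 0.200 = 2; upper rank = 10 × 0.800 = 8.
The 2nd smallest replicate is 25.6; the 8th is 27.2.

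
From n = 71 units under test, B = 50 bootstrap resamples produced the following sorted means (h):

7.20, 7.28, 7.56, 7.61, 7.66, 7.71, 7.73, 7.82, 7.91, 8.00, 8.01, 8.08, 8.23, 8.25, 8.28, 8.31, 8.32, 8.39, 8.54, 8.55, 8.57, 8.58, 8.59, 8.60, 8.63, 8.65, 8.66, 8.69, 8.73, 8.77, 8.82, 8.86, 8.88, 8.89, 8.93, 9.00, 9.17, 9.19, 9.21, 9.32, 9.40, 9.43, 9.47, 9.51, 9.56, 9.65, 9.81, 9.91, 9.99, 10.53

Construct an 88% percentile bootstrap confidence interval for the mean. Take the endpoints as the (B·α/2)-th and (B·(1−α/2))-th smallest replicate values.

α = 0.12; lower rank = 50 × 0.060 = 3; upper rank = 50 × 0.940 = 47.
The 3rd smallest replicate is 7.56; the 47th is 9.81.

(7.56, 9.81)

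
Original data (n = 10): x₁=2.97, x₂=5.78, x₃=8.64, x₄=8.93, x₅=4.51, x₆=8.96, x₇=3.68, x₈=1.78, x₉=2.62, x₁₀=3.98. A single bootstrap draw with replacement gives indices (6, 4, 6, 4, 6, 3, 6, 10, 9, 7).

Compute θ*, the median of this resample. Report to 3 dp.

Resample values: 8.96, 8.93, 8.96, 8.93, 8.96, 8.64, 8.96, 3.98, 2.62, 3.68.
Sorted: 2.62, 3.68, 3.98, 8.64, 8.93, 8.93, 8.96, 8.96, 8.96, 8.96
Median = average of the two middle values = 8.930

θ* = 8.930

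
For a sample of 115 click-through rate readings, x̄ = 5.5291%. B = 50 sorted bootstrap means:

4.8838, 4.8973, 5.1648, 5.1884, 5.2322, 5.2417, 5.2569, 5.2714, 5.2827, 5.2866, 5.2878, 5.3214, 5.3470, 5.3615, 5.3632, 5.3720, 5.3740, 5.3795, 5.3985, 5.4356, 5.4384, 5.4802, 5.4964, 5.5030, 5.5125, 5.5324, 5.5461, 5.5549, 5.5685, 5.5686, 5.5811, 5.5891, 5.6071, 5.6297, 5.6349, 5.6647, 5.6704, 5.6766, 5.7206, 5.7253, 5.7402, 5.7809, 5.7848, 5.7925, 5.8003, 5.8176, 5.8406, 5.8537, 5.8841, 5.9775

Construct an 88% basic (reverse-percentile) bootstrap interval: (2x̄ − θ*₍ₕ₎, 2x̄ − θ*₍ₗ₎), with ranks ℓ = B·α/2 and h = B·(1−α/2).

(5.2176, 5.8934)

Percentile endpoints at ranks 3 and 47: θ*₍3₎ = 5.1648, θ*₍47₎ = 5.8406.
Basic interval reflects these around x̄:
  lower = 2 × 5.5291 − 5.8406 = 5.2176
  upper = 2 × 5.5291 − 5.1648 = 5.8934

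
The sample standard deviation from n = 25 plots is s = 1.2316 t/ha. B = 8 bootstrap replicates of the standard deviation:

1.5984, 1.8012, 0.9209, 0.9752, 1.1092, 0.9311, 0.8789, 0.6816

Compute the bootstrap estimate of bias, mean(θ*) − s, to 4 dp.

bias = −0.1195

mean(θ*) = (1.5984 + 1.8012 + 0.9209 + 0.9752 + 1.1092 + 0.9311 + 0.8789 + 0.6816) / 8 = 1.11206
bias = 1.11206 − 1.2316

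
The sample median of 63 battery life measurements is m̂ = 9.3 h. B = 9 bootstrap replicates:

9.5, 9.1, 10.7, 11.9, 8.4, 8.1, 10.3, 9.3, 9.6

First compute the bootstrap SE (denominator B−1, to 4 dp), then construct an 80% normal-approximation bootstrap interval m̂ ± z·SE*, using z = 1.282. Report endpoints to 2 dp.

(7.80, 10.80)

Mean of replicates = 9.6556; sum of squared deviations = 11.0022; SE* = √(11.0022/8) = 1.1727
Margin = 1.282 × 1.1727 = 1.503
Interval: 9.3 ± 1.503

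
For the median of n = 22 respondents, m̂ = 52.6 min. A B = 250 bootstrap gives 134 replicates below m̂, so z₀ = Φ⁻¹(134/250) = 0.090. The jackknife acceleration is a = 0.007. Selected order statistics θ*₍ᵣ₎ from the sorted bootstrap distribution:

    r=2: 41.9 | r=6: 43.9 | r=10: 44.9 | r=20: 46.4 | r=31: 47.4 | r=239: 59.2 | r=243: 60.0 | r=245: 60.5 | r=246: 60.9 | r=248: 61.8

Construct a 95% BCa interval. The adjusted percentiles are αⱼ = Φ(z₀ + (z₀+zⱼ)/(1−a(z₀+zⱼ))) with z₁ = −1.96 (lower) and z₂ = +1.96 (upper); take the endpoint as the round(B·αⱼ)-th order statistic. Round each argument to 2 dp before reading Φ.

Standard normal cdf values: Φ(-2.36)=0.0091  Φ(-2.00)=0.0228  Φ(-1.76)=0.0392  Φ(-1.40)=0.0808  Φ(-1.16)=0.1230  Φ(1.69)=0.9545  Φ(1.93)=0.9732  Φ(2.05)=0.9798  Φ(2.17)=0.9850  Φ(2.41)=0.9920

Lower: z₀ + z₁ = 0.090 + (-1.960) = -1.870; 1 − a(z₀+z₁) = 1 − (0.007)(-1.870) = 1.0131; argument = 0.090 + (-1.870)/1.0131 = -1.7558 → -1.76.
α₁ = Φ(-1.76) = 0.0392; rank = round(250 × 0.0392) = 10; θ*₍10₎ = 44.9.
Upper: z₀ + z₂ = 2.050; 1 − a(z₀+z₂) = 0.9857; argument = 2.1698 → 2.17; α₂ = 0.9850; rank = 246; θ*₍246₎ = 60.9.

(44.9, 60.9)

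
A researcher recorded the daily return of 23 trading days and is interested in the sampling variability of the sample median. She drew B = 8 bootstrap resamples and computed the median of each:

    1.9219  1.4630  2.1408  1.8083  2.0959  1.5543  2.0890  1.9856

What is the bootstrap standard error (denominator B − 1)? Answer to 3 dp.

Bootstrap SE is the standard deviation of the 8 replicate medians.
Mean of replicates: (1.9219 + 1.4630 + 2.1408 + 1.8083 + 2.0959 + 1.5543 + 2.0890 + 1.9856) / 8 = 15.05880 / 8 = 1.88235
Sum of squared deviations: (+0.03955)² + (−0.41935)² + (+0.25845)² + (−0.07405)² + (+0.21355)² + (−0.32805)² + (+0.20665)² + (+0.10325)² = 0.45628
Variance = 0.45628 / 7 = 0.06518
SE* = √0.06518

SE* = 0.255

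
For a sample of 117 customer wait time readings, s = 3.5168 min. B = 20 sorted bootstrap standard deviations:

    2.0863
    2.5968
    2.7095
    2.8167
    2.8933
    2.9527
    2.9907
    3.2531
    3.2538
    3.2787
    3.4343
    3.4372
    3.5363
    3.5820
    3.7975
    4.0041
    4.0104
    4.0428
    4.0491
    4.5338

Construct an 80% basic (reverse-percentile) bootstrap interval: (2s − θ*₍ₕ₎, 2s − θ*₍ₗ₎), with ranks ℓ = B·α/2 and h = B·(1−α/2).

(2.9908, 4.4368)

Percentile endpoints at ranks 2 and 18: θ*₍2₎ = 2.5968, θ*₍18₎ = 4.0428.
Basic interval reflects these around s:
  lower = 2 × 3.5168 − 4.0428 = 2.9908
  upper = 2 × 3.5168 − 2.5968 = 4.4368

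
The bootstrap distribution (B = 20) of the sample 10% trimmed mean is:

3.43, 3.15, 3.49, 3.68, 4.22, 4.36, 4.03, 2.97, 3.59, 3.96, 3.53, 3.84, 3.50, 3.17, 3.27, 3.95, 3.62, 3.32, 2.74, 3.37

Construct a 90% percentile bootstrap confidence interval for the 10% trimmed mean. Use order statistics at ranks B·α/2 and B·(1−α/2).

(2.74, 4.22)

Sorted replicates: 2.74, 2.97, 3.15, 3.17, 3.27, 3.32, 3.37, 3.43, 3.49, 3.50, 3.53, 3.59, 3.62, 3.68, 3.84, 3.95, 3.96, 4.03, 4.22, 4.36
α = 0.10; lower rank = 20 × 0.050 = 1; upper rank = 20 × 0.950 = 19.
The 1st smallest replicate is 2.74; the 19th is 4.22.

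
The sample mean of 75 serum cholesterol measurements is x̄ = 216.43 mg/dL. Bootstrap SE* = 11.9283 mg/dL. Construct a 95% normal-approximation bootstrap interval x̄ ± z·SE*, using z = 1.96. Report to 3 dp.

(193.051, 239.809)

Margin = 1.96 × 11.9283 = 23.3795
Interval: 216.43 ± 23.3795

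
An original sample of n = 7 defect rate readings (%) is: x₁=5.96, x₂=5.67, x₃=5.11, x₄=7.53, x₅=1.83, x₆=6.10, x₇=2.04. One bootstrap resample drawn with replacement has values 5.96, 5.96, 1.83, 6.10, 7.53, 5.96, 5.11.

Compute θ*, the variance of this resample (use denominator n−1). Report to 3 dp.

θ* = 3.123

Mean = 5.4929; sum of squared deviations = 18.7363
s² = 18.7363 / 6 = 3.1227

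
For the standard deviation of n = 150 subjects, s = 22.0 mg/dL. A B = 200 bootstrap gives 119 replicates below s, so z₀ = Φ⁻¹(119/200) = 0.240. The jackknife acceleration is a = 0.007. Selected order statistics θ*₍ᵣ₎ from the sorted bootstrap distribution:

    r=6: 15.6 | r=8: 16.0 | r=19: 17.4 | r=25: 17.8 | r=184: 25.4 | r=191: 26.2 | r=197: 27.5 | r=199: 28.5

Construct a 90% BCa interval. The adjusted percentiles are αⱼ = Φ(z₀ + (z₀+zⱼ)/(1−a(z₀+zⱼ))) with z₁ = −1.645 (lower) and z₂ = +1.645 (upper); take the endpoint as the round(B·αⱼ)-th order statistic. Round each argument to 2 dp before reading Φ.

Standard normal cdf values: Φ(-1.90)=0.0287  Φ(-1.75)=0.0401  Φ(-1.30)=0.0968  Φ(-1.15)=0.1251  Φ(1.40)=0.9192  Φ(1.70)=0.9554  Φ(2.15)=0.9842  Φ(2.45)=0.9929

(17.8, 27.5)

Lower: z₀ + z₁ = 0.240 + (-1.645) = -1.405; 1 − a(z₀+z₁) = 1 − (0.007)(-1.405) = 1.0098; argument = 0.240 + (-1.405)/1.0098 = -1.1513 → -1.15.
α₁ = Φ(-1.15) = 0.1251; rank = round(200 × 0.1251) = 25; θ*₍25₎ = 17.8.
Upper: z₀ + z₂ = 1.885; 1 − a(z₀+z₂) = 0.9868; argument = 2.1502 → 2.15; α₂ = 0.9842; rank = 197; θ*₍197₎ = 27.5.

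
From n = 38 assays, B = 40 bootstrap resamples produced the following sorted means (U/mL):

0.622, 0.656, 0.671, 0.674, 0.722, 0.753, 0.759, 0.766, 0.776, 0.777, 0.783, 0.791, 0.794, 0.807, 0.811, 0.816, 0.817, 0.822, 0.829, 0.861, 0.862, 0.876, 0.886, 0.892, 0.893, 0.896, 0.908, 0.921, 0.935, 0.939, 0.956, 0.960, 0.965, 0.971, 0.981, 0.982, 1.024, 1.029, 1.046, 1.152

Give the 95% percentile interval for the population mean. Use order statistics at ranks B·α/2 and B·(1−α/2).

(0.622, 1.046)

α = 0.05; lower rank = 40 × 0.025 = 1; upper rank = 40 × 0.975 = 39.
The 1st smallest replicate is 0.622; the 39th is 1.046.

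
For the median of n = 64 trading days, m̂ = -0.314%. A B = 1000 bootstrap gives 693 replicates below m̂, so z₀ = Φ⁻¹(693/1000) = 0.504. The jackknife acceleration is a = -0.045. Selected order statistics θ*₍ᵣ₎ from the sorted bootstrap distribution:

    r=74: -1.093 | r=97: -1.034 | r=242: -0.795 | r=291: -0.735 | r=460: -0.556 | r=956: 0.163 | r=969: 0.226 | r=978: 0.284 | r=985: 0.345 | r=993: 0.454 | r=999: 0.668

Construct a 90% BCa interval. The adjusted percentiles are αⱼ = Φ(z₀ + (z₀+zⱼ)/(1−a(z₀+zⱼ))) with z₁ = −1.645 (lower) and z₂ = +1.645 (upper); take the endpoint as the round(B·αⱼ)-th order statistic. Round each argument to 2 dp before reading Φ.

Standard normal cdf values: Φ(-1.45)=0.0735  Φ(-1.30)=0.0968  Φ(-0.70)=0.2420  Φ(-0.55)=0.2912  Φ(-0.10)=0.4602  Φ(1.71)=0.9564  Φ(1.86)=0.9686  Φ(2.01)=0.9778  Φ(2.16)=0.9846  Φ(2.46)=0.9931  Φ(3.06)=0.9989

Lower: z₀ + z₁ = 0.504 + (-1.645) = -1.141; 1 − a(z₀+z₁) = 1 − (-0.045)(-1.141) = 0.9487; argument = 0.504 + (-1.141)/0.9487 = -0.6988 → -0.70.
α₁ = Φ(-0.70) = 0.2420; rank = round(1000 × 0.2420) = 242; θ*₍242₎ = -0.795.
Upper: z₀ + z₂ = 2.149; 1 − a(z₀+z₂) = 1.0967; argument = 2.4635 → 2.46; α₂ = 0.9931; rank = 993; θ*₍993₎ = 0.454.

(-0.795, 0.454)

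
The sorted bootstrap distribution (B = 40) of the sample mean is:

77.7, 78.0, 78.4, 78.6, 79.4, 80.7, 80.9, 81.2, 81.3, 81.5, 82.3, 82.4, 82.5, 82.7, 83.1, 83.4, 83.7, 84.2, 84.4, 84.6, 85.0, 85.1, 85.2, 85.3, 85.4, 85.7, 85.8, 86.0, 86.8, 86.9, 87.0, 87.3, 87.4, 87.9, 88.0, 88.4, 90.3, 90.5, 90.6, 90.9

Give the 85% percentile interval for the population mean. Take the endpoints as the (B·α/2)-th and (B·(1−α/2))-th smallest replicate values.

(78.4, 90.3)

α = 0.15; lower rank = 40 × 0.075 = 3; upper rank = 40 × 0.925 = 37.
The 3rd smallest replicate is 78.4; the 37th is 90.3.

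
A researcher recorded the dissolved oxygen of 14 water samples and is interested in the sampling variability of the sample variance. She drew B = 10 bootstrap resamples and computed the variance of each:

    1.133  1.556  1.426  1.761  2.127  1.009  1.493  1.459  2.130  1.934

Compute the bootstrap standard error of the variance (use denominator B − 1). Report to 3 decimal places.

SE* = 0.384

Bootstrap SE is the standard deviation of the 10 replicate variances.
Mean of replicates: (1.133 + 1.556 + 1.426 + 1.761 + 2.127 + 1.009 + 1.493 + 1.459 + 2.130 + 1.934) / 10 = 16.0280 / 10 = 1.6028
Sum of squared deviations: (−0.4698)² + (−0.0468)² + (−0.1768)² + (+0.1582)² + (+0.5242)² + (−0.5938)² + (−0.1098)² + (−0.1438)² + (+0.5272)² + (+0.3312)² = 1.3269
Variance = 1.3269 / 9 = 0.1474
SE* = √0.1474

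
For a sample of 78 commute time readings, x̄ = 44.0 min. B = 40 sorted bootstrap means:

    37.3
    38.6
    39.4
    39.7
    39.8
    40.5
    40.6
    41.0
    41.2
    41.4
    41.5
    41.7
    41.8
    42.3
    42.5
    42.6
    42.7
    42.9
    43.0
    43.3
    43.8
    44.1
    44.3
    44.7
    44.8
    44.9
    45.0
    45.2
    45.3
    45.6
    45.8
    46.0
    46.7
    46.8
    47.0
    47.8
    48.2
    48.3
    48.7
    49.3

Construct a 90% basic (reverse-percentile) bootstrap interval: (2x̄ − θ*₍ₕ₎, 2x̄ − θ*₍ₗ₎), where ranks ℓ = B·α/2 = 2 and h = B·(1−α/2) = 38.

Percentile endpoints at ranks 2 and 38: θ*₍2₎ = 38.6, θ*₍38₎ = 48.3.
Basic interval reflects these around x̄:
  lower = 2 × 44.0 − 48.3 = 39.7
  upper = 2 × 44.0 − 38.6 = 49.4

(39.7, 49.4)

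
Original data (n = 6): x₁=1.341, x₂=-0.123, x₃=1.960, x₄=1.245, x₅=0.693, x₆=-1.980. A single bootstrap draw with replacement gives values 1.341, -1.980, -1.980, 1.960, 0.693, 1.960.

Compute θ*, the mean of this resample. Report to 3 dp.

θ* = 0.332

Mean = (1.341 + (-1.980) + (-1.980) + 1.960 + 0.693 + 1.960) / 6 = 1.9940 / 6 = 0.332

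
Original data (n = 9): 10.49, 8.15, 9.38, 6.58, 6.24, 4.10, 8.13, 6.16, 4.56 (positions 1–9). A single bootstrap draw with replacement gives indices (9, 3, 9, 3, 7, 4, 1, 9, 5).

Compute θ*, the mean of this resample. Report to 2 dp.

Resample values: 4.56, 9.38, 4.56, 9.38, 8.13, 6.58, 10.49, 4.56, 6.24.
Mean = (4.56 + 9.38 + 4.56 + 9.38 + 8.13 + 6.58 + 10.49 + 4.56 + 6.24) / 9 = 63.880 / 9 = 7.10

θ* = 7.10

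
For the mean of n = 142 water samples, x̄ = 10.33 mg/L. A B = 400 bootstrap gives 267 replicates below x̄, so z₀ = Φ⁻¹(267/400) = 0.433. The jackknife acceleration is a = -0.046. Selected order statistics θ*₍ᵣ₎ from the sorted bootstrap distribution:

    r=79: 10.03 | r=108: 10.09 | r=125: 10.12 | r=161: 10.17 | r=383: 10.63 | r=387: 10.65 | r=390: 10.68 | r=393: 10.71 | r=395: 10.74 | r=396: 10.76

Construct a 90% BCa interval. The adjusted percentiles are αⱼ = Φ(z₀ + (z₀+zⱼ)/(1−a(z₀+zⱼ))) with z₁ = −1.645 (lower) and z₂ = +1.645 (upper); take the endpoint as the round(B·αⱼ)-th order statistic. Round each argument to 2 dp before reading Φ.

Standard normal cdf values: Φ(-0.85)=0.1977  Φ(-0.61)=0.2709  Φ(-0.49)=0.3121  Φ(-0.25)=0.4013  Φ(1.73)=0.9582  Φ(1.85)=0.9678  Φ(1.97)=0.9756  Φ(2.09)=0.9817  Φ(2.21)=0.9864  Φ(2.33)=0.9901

Lower: z₀ + z₁ = 0.433 + (-1.645) = -1.212; 1 − a(z₀+z₁) = 1 − (-0.046)(-1.212) = 0.9442; argument = 0.433 + (-1.212)/0.9442 = -0.8506 → -0.85.
α₁ = Φ(-0.85) = 0.1977; rank = round(400 × 0.1977) = 79; θ*₍79₎ = 10.03.
Upper: z₀ + z₂ = 2.078; 1 − a(z₀+z₂) = 1.0956; argument = 2.3297 → 2.33; α₂ = 0.9901; rank = 396; θ*₍396₎ = 10.76.

(10.03, 10.76)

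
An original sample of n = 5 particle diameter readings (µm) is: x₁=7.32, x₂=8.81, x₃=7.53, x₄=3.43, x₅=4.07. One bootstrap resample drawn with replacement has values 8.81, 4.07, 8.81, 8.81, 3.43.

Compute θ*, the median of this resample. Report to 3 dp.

Sorted: 3.43, 4.07, 8.81, 8.81, 8.81
Median = middle value = 8.810

θ* = 8.810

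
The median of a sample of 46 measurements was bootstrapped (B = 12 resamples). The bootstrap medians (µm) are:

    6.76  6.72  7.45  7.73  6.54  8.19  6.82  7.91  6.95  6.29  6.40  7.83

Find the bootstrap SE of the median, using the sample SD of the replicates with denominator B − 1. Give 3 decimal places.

SE* = 0.654

Bootstrap SE is the standard deviation of the 12 replicate medians.
Mean of replicates: (6.76 + 6.72 + 7.45 + 7.73 + 6.54 + 8.19 + 6.82 + 7.91 + 6.95 + 6.29 + 6.40 + 7.83) / 12 = 85.5900 / 12 = 7.1325
Sum of squared deviations: (−0.3725)² + (−0.4125)² + (+0.3175)² + (+0.5975)² + (−0.5925)² + (+1.0575)² + (−0.3125)² + (+0.7775)² + (−0.1825)² + (−0.8425)² + (−0.7325)² + (+0.6975)² = 4.7044
Variance = 4.7044 / 11 = 0.4277
SE* = √0.4277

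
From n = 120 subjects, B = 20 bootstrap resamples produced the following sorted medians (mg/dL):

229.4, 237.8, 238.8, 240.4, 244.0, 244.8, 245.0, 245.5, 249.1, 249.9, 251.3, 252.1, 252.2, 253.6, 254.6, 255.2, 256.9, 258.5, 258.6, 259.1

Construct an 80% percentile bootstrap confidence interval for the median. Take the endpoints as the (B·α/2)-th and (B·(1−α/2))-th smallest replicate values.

(237.8, 258.5)

α = 0.20; lower rank = 20 × 0.100 = 2; upper rank = 20 × 0.900 = 18.
The 2nd smallest replicate is 237.8; the 18th is 258.5.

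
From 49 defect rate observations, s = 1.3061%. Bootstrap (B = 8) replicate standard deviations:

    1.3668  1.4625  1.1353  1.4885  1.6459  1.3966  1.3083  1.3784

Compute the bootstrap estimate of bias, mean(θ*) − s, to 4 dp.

mean(θ*) = (1.3668 + 1.4625 + 1.1353 + 1.4885 + 1.6459 + 1.3966 + 1.3083 + 1.3784) / 8 = 1.39779
bias = 1.39779 − 1.3061

bias = +0.0917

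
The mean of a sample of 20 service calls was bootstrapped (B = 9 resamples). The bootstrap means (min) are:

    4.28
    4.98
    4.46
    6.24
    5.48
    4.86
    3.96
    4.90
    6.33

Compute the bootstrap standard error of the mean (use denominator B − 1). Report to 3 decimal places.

SE* = 0.824

Bootstrap SE is the standard deviation of the 9 replicate means.
Mean of replicates: (4.28 + 4.98 + 4.46 + 6.24 + 5.48 + 4.86 + 3.96 + 4.90 + 6.33) / 9 = 45.4900 / 9 = 5.0544
Sum of squared deviations: (−0.7744)² + (−0.0744)² + (−0.5944)² + (+1.1856)² + (+0.4256)² + (−0.1944)² + (−1.0944)² + (−0.1544)² + (+1.2756)² = 5.4318
Variance = 5.4318 / 8 = 0.6790
SE* = √0.6790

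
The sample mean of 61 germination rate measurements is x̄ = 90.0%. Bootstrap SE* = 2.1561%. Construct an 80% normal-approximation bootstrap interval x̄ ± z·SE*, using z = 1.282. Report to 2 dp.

Margin = 1.282 × 2.1561 = 2.764
Interval: 90.0 ± 2.764

(87.24, 92.76)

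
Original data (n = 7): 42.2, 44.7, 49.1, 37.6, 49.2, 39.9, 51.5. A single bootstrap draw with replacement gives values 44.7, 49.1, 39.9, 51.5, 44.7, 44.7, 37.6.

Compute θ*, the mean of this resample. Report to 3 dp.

Mean = (44.7 + 49.1 + 39.9 + 51.5 + 44.7 + 44.7 + 37.6) / 7 = 312.20 / 7 = 44.600

θ* = 44.600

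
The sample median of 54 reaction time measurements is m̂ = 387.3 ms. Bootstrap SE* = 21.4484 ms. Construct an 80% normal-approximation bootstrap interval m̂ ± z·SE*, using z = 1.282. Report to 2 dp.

(359.80, 414.80)

Margin = 1.282 × 21.4484 = 27.497
Interval: 387.3 ± 27.497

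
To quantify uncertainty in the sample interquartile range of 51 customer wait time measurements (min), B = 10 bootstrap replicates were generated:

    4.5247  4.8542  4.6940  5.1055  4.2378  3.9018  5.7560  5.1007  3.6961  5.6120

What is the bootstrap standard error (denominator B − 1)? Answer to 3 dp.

SE* = 0.680

Bootstrap SE is the standard deviation of the 10 replicate interquartile ranges.
Mean of replicates: (4.5247 + 4.8542 + 4.6940 + 5.1055 + 4.2378 + 3.9018 + 5.7560 + 5.1007 + 3.6961 + 5.6120) / 10 = 47.48280 / 10 = 4.74828
Sum of squared deviations: (−0.22358)² + (+0.10592)² + (−0.05428)² + (+0.35722)² + (−0.51048)² + (−0.84648)² + (+1.00772)² + (+0.35242)² + (−1.05218)² + (+0.86372)² = 4.16167
Variance = 4.16167 / 9 = 0.46241
SE* = √0.46241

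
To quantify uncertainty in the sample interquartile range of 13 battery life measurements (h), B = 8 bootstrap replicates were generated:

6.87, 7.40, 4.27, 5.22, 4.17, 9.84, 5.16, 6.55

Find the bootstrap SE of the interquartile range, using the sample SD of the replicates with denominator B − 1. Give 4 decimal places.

Bootstrap SE is the standard deviation of the 8 replicate interquartile ranges.
Mean of replicates: (6.87 + 7.40 + 4.27 + 5.22 + 4.17 + 9.84 + 5.16 + 6.55) / 8 = 49.48000 / 8 = 6.18500
Sum of squared deviations: (+0.68500)² + (+1.21500)² + (−1.91500)² + (−0.96500)² + (−2.01500)² + (+3.65500)² + (−1.02500)² + (+0.36500)² = 25.14700
Variance = 25.14700 / 7 = 3.59243
SE* = √3.59243

SE* = 1.8954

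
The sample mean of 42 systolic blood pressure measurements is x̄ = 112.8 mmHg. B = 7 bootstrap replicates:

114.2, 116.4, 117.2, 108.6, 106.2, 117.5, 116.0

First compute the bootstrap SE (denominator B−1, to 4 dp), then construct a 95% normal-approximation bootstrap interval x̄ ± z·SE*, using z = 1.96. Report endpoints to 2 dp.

(103.97, 121.63)

Mean of replicates = 113.7286; sum of squared deviations = 121.7743; SE* = √(121.7743/6) = 4.5051
Margin = 1.96 × 4.5051 = 8.830
Interval: 112.8 ± 8.830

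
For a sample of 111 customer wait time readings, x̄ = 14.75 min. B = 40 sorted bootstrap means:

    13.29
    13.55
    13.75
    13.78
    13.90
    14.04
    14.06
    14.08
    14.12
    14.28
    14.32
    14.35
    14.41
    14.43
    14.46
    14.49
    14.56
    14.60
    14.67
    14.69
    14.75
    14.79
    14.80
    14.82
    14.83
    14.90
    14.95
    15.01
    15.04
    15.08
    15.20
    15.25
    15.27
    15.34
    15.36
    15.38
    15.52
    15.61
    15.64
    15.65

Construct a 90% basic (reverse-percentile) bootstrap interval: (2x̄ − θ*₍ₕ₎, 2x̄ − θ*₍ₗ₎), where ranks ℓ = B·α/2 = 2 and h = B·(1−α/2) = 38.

Percentile endpoints at ranks 2 and 38: θ*₍2₎ = 13.55, θ*₍38₎ = 15.61.
Basic interval reflects these around x̄:
  lower = 2 × 14.75 − 15.61 = 13.89
  upper = 2 × 14.75 − 13.55 = 15.95

(13.89, 15.95)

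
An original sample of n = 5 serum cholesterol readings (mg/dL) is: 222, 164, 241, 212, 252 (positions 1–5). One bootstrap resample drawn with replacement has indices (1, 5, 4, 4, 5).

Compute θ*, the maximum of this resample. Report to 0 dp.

θ* = 252

Resample values: 222, 252, 212, 212, 252.
Maximum = 252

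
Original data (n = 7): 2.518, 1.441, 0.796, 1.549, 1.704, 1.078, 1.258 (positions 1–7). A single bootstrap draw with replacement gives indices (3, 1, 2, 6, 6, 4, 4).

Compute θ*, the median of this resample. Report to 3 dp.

Resample values: 0.796, 2.518, 1.441, 1.078, 1.078, 1.549, 1.549.
Sorted: 0.796, 1.078, 1.078, 1.441, 1.549, 1.549, 2.518
Median = middle value = 1.441

θ* = 1.441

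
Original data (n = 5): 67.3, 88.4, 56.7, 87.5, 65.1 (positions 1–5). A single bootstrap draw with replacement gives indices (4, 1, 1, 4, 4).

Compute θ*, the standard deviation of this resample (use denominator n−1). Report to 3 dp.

Resample values: 87.5, 67.3, 67.3, 87.5, 87.5.
Mean = 79.4200; sum of squared deviations = 489.6480
s² = 489.6480 / 4 = 122.4120
s = √122.4120 = 11.064

θ* = 11.064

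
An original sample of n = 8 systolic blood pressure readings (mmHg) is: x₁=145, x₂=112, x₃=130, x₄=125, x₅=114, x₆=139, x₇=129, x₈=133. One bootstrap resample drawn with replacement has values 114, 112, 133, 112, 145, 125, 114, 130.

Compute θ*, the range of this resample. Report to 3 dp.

θ* = 33.000

Range = 145 − 112 = 33.000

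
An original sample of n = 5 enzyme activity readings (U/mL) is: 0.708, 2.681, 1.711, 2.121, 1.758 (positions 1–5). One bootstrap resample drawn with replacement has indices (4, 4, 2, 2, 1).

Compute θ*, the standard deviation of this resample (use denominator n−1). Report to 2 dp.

θ* = 0.81

Resample values: 2.121, 2.121, 2.681, 2.681, 0.708.
Mean = 2.0624; sum of squared deviations = 2.6066
s² = 2.6066 / 4 = 0.6516
s = √0.6516 = 0.81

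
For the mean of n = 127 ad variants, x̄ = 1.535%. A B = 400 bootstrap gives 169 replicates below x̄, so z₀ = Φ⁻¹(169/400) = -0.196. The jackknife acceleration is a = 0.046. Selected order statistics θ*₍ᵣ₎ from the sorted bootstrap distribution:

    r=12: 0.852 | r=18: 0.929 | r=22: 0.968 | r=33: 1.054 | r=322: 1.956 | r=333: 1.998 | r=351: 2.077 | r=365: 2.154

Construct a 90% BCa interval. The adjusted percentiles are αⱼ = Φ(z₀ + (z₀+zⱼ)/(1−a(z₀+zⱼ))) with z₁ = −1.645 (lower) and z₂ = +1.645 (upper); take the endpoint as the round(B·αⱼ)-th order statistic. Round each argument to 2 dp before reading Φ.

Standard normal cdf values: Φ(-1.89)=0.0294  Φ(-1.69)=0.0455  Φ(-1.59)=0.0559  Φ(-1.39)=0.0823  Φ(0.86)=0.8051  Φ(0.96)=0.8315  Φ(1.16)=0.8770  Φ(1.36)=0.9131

(0.852, 2.154)

Lower: z₀ + z₁ = -0.196 + (-1.645) = -1.841; 1 − a(z₀+z₁) = 1 − (0.046)(-1.841) = 1.0847; argument = -0.196 + (-1.841)/1.0847 = -1.8933 → -1.89.
α₁ = Φ(-1.89) = 0.0294; rank = round(400 × 0.0294) = 12; θ*₍12₎ = 0.852.
Upper: z₀ + z₂ = 1.449; 1 − a(z₀+z₂) = 0.9333; argument = 1.3565 → 1.36; α₂ = 0.9131; rank = 365; θ*₍365₎ = 2.154.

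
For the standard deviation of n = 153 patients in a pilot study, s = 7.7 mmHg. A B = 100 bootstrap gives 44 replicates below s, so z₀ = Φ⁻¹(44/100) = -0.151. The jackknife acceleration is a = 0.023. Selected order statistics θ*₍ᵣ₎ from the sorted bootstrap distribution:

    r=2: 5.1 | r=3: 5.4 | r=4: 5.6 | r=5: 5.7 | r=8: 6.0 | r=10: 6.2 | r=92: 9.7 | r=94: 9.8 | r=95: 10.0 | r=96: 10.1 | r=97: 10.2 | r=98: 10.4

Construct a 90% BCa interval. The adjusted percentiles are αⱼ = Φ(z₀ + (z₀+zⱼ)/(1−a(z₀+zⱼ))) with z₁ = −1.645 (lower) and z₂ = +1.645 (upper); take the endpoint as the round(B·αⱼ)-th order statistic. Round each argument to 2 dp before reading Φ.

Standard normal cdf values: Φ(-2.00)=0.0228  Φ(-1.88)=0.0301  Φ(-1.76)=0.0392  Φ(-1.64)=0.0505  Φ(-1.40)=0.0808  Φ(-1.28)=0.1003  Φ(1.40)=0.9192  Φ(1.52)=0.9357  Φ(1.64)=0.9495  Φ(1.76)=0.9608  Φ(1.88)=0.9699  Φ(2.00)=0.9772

(5.4, 9.7)

Lower: z₀ + z₁ = -0.151 + (-1.645) = -1.796; 1 − a(z₀+z₁) = 1 − (0.023)(-1.796) = 1.0413; argument = -0.151 + (-1.796)/1.0413 = -1.8758 → -1.88.
α₁ = Φ(-1.88) = 0.0301; rank = round(100 × 0.0301) = 3; θ*₍3₎ = 5.4.
Upper: z₀ + z₂ = 1.494; 1 − a(z₀+z₂) = 0.9656; argument = 1.3962 → 1.40; α₂ = 0.9192; rank = 92; θ*₍92₎ = 9.7.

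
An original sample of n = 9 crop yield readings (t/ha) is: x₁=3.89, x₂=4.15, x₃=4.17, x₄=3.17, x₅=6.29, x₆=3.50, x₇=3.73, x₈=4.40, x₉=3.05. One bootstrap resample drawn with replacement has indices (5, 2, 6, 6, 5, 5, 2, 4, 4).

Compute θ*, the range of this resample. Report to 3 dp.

θ* = 3.120

Resample values: 6.29, 4.15, 3.50, 3.50, 6.29, 6.29, 4.15, 3.17, 3.17.
Range = 6.29 − 3.17 = 3.120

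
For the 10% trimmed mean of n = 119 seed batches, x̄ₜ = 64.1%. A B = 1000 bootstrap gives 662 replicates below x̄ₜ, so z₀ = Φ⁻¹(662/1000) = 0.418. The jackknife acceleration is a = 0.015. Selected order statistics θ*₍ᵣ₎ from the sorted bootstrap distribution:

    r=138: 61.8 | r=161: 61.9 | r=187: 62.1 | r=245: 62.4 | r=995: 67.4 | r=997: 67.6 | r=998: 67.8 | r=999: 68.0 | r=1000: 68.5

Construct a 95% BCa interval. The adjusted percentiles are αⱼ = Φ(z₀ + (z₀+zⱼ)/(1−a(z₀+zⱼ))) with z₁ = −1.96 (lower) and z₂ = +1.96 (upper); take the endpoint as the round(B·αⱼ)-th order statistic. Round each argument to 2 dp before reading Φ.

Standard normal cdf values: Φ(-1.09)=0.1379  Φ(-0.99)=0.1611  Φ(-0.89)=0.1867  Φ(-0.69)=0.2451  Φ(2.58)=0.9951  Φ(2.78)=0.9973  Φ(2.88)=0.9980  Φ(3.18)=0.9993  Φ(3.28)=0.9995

Lower: z₀ + z₁ = 0.418 + (-1.960) = -1.542; 1 − a(z₀+z₁) = 1 − (0.015)(-1.542) = 1.0231; argument = 0.418 + (-1.542)/1.0231 = -1.0891 → -1.09.
α₁ = Φ(-1.09) = 0.1379; rank = round(1000 × 0.1379) = 138; θ*₍138₎ = 61.8.
Upper: z₀ + z₂ = 2.378; 1 − a(z₀+z₂) = 0.9643; argument = 2.8840 → 2.88; α₂ = 0.9980; rank = 998; θ*₍998₎ = 67.8.

(61.8, 67.8)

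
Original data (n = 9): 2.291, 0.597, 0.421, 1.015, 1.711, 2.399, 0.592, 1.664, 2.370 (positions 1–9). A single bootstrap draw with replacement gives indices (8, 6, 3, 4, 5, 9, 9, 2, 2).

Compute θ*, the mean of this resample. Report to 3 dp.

Resample values: 1.664, 2.399, 0.421, 1.015, 1.711, 2.370, 2.370, 0.597, 0.597.
Mean = (1.664 + 2.399 + 0.421 + 1.015 + 1.711 + 2.370 + 2.370 + 0.597 + 0.597) / 9 = 13.1440 / 9 = 1.460

θ* = 1.460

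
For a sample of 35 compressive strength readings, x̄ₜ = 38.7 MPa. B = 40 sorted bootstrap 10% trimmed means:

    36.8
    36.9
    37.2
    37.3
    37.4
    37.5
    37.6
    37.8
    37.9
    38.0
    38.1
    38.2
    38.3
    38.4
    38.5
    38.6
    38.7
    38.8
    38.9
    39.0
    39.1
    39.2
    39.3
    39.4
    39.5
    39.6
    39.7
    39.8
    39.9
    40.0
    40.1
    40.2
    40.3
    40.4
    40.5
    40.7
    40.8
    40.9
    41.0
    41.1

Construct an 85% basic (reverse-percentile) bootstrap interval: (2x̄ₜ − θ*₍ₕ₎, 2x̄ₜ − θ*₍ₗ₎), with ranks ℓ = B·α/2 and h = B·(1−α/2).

Percentile endpoints at ranks 3 and 37: θ*₍3₎ = 37.2, θ*₍37₎ = 40.8.
Basic interval reflects these around x̄ₜ:
  lower = 2 × 38.7 − 40.8 = 36.6
  upper = 2 × 38.7 − 37.2 = 40.2

(36.6, 40.2)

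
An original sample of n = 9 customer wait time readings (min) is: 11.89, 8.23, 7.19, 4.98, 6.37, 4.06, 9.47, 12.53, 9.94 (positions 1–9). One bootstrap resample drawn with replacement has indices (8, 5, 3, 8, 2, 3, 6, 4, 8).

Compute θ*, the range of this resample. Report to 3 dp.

Resample values: 12.53, 6.37, 7.19, 12.53, 8.23, 7.19, 4.06, 4.98, 12.53.
Range = 12.53 − 4.06 = 8.470

θ* = 8.470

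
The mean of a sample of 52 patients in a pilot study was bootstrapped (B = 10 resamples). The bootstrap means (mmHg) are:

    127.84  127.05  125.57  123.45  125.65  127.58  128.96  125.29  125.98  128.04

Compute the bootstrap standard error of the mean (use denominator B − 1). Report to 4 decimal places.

Bootstrap SE is the standard deviation of the 10 replicate means.
Mean of replicates: (127.84 + 127.05 + 125.57 + 123.45 + 125.65 + 127.58 + 128.96 + 125.29 + 125.98 + 128.04) / 10 = 1265.41000 / 10 = 126.54100
Sum of squared deviations: (+1.29900)² + (+0.50900)² + (−0.97100)² + (−3.09100)² + (−0.89100)² + (+1.03900)² + (+2.41900)² + (−1.25100)² + (−0.56100)² + (+1.49900)² = 24.29529
Variance = 24.29529 / 9 = 2.69948
SE* = √2.69948

SE* = 1.6430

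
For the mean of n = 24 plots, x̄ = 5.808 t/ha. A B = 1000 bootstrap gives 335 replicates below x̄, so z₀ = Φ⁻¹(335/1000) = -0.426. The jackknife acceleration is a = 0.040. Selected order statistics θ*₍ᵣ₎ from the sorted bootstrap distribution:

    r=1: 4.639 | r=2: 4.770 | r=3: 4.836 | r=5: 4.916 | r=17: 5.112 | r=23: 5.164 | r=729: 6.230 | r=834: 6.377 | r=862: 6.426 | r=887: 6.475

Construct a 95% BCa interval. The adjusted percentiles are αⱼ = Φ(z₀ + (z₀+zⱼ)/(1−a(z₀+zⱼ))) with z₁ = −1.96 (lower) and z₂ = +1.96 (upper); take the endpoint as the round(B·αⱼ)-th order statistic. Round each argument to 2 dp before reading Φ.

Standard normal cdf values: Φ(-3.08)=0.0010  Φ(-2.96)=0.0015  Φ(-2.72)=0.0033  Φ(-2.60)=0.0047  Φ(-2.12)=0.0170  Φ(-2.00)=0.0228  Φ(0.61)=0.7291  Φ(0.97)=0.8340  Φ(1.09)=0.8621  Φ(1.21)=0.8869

Lower: z₀ + z₁ = -0.426 + (-1.960) = -2.386; 1 − a(z₀+z₁) = 1 − (0.040)(-2.386) = 1.0954; argument = -0.426 + (-2.386)/1.0954 = -2.6041 → -2.60.
α₁ = Φ(-2.60) = 0.0047; rank = round(1000 × 0.0047) = 5; θ*₍5₎ = 4.916.
Upper: z₀ + z₂ = 1.534; 1 − a(z₀+z₂) = 0.9386; argument = 1.2083 → 1.21; α₂ = 0.8869; rank = 887; θ*₍887₎ = 6.475.

(4.916, 6.475)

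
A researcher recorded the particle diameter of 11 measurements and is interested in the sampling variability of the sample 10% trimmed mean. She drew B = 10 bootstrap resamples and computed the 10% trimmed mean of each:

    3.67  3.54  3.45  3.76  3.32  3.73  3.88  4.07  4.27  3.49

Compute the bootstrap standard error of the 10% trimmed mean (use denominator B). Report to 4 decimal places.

Bootstrap SE is the standard deviation of the 10 replicate 10% trimmed means.
Mean of replicates: (3.67 + 3.54 + 3.45 + 3.76 + 3.32 + 3.73 + 3.88 + 4.07 + 4.27 + 3.49) / 10 = 37.18000 / 10 = 3.71800
Sum of squared deviations: (−0.04800)² + (−0.17800)² + (−0.26800)² + (+0.04200)² + (−0.39800)² + (+0.01200)² + (+0.16200)² + (+0.35200)² + (+0.55200)² + (−0.22800)² = 0.77296
Variance = 0.77296 / 10 = 0.07730
SE* = √0.07730

SE* = 0.2780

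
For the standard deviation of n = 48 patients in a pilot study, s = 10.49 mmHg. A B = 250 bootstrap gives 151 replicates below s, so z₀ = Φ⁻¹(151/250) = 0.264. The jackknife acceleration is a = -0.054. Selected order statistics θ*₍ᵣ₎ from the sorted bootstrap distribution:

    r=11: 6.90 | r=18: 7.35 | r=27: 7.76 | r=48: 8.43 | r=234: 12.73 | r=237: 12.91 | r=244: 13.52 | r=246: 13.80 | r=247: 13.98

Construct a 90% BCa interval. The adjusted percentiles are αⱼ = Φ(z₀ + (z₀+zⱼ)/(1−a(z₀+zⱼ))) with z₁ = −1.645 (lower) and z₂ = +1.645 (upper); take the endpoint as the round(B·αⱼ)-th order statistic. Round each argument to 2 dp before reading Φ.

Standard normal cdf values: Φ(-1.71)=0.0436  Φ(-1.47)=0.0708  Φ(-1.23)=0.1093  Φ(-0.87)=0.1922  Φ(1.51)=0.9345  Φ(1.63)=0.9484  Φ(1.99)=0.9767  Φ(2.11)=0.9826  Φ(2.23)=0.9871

(7.76, 13.52)

Lower: z₀ + z₁ = 0.264 + (-1.645) = -1.381; 1 − a(z₀+z₁) = 1 − (-0.054)(-1.381) = 0.9254; argument = 0.264 + (-1.381)/0.9254 = -1.2283 → -1.23.
α₁ = Φ(-1.23) = 0.1093; rank = round(250 × 0.1093) = 27; θ*₍27₎ = 7.76.
Upper: z₀ + z₂ = 1.909; 1 − a(z₀+z₂) = 1.1031; argument = 1.9946 → 1.99; α₂ = 0.9767; rank = 244; θ*₍244₎ = 13.52.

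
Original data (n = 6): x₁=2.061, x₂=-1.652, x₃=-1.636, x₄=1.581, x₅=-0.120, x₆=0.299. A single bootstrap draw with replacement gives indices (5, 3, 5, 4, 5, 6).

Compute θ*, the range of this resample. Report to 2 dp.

θ* = 3.22

Resample values: -0.120, -1.636, -0.120, 1.581, -0.120, 0.299.
Range = 1.581 − -1.636 = 3.22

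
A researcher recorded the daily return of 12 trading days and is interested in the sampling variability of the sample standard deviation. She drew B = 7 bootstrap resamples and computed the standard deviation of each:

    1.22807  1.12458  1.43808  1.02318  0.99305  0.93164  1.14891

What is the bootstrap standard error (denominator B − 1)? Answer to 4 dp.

Bootstrap SE is the standard deviation of the 7 replicate standard deviations.
Mean of replicates: (1.22807 + 1.12458 + 1.43808 + 1.02318 + 0.99305 + 0.93164 + 1.14891) / 7 = 7.887510 / 7 = 1.126787
Sum of squared deviations: (+0.101283)² + (−0.002207)² + (+0.311293)² + (−0.103607)² + (−0.133737)² + (−0.195147)² + (+0.022123)² = 0.174358
Variance = 0.174358 / 6 = 0.029060
SE* = √0.029060

SE* = 0.1705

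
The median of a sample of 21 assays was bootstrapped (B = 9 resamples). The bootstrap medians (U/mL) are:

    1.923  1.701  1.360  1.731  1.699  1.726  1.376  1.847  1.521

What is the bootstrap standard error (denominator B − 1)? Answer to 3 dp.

SE* = 0.196

Bootstrap SE is the standard deviation of the 9 replicate medians.
Mean of replicates: (1.923 + 1.701 + 1.360 + 1.731 + 1.699 + 1.726 + 1.376 + 1.847 + 1.521) / 9 = 14.8840 / 9 = 1.6538
Sum of squared deviations: (+0.2692)² + (+0.0472)² + (−0.2938)² + (+0.0772)² + (+0.0452)² + (+0.0722)² + (−0.2778)² + (+0.1932)² + (−0.1328)² = 0.3064
Variance = 0.3064 / 8 = 0.0383
SE* = √0.0383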